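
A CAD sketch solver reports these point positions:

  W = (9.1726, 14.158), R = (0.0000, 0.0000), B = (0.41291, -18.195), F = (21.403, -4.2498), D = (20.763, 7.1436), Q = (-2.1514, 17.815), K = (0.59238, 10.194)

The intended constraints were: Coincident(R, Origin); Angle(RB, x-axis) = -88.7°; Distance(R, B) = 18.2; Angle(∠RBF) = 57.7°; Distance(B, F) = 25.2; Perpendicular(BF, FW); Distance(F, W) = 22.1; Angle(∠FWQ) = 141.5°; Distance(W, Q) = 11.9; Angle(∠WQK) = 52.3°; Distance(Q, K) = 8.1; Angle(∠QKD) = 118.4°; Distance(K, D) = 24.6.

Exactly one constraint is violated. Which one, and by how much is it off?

Distance(K, D) = 24.6 — off by 4.20.

R = (0.00, 0.00) ✓; RB at -88.70° ✓; |RB| = 18.20 ✓; ∠RBF = 57.70° ✓; |BF| = 25.20 ✓; ∠(BF, FW) = 90.00° ✓; |FW| = 22.10 ✓; ∠FWQ = 141.5° ✓; |WQ| = 11.90 ✓; ∠WQK = 52.30° ✓; |QK| = 8.100 ✓; ∠QKD = 118.4° ✓; |KD| = 20.40 ✗.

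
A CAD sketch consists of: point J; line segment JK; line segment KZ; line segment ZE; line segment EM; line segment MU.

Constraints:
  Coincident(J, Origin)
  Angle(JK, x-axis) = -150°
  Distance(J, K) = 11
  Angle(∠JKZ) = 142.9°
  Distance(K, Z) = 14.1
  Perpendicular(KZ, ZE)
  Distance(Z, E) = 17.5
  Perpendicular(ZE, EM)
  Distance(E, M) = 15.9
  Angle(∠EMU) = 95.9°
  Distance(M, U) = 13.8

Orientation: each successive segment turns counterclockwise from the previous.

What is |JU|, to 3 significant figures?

6.25

J is at the origin; JK runs at -150.0° with length 11.0, so K = (-9.53, -5.50). ∠JKZ = 142.9° gives KZ at -113° from the x-axis; with |KZ| = 14.1, Z = (-15.0, -18.5). The perpendicularity gives ZE at right angles to KZ, so ZE runs at -22.9°; with |ZE| = 17.5, E = (1.11, -25.3). ZE ⟂ EM, so EM runs at 67.1°; with |EM| = 15.9, M = (7.29, -10.7). ∠EMU = 95.9° gives MU at 151° from the x-axis; with |MU| = 13.8, U = (-4.80, -4.00). Then |JU| = |U − J| = 6.25.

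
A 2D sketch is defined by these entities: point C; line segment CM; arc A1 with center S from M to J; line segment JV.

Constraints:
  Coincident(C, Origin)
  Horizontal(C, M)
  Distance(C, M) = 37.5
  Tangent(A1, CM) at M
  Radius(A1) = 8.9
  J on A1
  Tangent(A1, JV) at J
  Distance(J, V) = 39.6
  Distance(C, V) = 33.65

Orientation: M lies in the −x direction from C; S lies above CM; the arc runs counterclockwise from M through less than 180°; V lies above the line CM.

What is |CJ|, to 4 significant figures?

30.88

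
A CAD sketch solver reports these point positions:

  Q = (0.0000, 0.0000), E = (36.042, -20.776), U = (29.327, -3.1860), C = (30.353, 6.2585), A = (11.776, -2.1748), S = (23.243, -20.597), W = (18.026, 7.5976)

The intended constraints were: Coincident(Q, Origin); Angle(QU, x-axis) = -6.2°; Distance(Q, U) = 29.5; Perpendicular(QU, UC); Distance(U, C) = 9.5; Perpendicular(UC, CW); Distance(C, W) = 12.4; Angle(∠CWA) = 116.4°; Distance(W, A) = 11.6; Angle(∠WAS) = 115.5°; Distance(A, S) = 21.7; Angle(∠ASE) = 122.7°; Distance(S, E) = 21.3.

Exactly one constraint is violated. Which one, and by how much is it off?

Distance(S, E) = 21.3 — off by 8.50.

Q = (0.00, 0.00) ✓; QU at -6.200° ✓; |QU| = 29.50 ✓; ∠(QU, UC) = 90.00° ✓; |UC| = 9.500 ✓; ∠(UC, CW) = 90.00° ✓; |CW| = 12.40 ✓; ∠CWA = 116.4° ✓; |WA| = 11.60 ✓; ∠WAS = 115.5° ✓; |AS| = 21.70 ✓; ∠ASE = 122.7° ✓; |SE| = 12.80 ✗.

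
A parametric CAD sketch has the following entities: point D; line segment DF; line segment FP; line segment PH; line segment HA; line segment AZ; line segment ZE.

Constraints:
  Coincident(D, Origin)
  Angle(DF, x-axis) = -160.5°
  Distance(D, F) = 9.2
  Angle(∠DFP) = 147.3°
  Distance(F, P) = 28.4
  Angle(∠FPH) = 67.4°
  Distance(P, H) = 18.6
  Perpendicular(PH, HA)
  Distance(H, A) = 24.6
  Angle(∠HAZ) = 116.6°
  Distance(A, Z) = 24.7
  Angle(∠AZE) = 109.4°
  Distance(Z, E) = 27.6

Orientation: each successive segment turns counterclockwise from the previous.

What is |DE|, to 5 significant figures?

44.416

D is at the origin; DF runs at -160.5° with length 9.2, so F = (-8.6723, -3.0710). ∠DFP = 147.3° gives FP at -127.80° from the x-axis; with |FP| = 28.4, P = (-26.079, -25.511). ∠FPH = 67.4° gives PH at -15.200° from the x-axis; with |PH| = 18.6, H = (-8.1296, -30.388). The perpendicularity gives HA at right angles to PH, so HA runs at 74.800°; with |HA| = 24.6, A = (-1.6797, -6.6487). ∠HAZ = 116.6° gives AZ at 138.20° from the x-axis; with |AZ| = 24.7, Z = (-20.093, 9.8146). ∠AZE = 109.4° gives ZE at -151.20° from the x-axis; with |ZE| = 27.6, E = (-44.279, -3.4818). Then |DE| = |E − D| = 44.416.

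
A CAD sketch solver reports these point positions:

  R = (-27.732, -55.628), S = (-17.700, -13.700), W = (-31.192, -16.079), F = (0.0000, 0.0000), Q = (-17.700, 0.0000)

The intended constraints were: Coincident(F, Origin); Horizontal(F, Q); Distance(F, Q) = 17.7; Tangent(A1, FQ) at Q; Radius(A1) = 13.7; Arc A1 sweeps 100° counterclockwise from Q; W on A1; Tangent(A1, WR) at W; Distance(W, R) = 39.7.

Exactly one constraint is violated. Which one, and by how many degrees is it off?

Tangent(A1, WR) at W — off by 5.00°.

F = (0.00, 0.00) ✓; F.y = 0.00, Q.y = 0.00 ✓; |FQ| = 17.70 ✓; ∠(SQ, QF) = 90.00° ✓; |SQ| = 13.70 ✓; bearing(S→W) − bearing(S→Q) = 100.0° ✓; |SW| = 13.70 ✓; ∠(SW, WR) = 95.00° ✗; |WR| = 39.70 ✓.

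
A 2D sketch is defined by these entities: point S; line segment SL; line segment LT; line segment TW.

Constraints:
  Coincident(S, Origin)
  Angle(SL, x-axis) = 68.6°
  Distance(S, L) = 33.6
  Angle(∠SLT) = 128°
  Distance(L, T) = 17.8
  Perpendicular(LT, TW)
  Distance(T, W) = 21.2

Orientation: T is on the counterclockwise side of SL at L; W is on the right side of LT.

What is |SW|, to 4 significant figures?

61.27

S is at the origin; SL runs at 68.6° with length 33.6, so L = 33.6·(cos 68.6°, sin 68.6°) = (12.26, 31.28). ∠SLT = 128.0°, so LT runs at 68.6° + (180° − 128.0°) = 120.6° from the x-axis; with |LT| = 17.8, T = L + 17.8·(cos 120.6°, sin 120.6°) = (3.199, 46.60). LT ⟂ TW; with |TW| = 21.2 on the right of LT, W = T + 21.2·(0.8607, 0.5090) = (21.45, 57.40). Then |SW| = |W − S| = 61.27.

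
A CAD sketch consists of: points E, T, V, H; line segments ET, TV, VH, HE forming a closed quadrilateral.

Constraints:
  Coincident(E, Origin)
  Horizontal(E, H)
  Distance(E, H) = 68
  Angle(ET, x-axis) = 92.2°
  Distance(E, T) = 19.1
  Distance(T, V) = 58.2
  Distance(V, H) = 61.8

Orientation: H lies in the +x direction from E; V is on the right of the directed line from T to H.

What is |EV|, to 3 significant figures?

40.2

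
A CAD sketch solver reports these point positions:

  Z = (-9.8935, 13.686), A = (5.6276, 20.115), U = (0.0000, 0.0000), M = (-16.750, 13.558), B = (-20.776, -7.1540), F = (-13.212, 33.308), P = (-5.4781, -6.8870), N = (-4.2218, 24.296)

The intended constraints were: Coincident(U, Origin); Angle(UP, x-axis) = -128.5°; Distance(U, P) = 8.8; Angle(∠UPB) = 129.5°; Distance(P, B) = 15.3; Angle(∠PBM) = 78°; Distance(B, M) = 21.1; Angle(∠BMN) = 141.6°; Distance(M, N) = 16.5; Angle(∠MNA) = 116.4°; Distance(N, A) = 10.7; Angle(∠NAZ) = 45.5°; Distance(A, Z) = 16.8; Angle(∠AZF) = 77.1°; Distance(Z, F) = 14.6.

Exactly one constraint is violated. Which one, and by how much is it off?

Distance(Z, F) = 14.6 — off by 5.30.

U = (0.00, 0.00) ✓; UP at -128.5° ✓; |UP| = 8.800 ✓; ∠UPB = 129.5° ✓; |PB| = 15.30 ✓; ∠PBM = 78.00° ✓; |BM| = 21.10 ✓; ∠BMN = 141.6° ✓; |MN| = 16.50 ✓; ∠MNA = 116.4° ✓; |NA| = 10.70 ✓; ∠NAZ = 45.50° ✓; |AZ| = 16.80 ✓; ∠AZF = 77.10° ✓; |ZF| = 19.90 ✗.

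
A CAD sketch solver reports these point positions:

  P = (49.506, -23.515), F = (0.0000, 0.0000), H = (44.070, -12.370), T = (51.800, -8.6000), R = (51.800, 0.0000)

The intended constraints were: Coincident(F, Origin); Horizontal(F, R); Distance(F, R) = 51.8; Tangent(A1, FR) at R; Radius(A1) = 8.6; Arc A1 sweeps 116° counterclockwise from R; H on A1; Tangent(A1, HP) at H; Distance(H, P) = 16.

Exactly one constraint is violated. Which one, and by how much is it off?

Distance(H, P) = 16 — off by 3.60.

F = (0.00, 0.00) ✓; F.y = 0.00, R.y = 0.00 ✓; |FR| = 51.80 ✓; ∠(TR, RF) = 90.00° ✓; |TR| = 8.600 ✓; bearing(T→H) − bearing(T→R) = 116.0° ✓; |TH| = 8.600 ✓; ∠(TH, HP) = 90.00° ✓; |HP| = 12.40 ✗.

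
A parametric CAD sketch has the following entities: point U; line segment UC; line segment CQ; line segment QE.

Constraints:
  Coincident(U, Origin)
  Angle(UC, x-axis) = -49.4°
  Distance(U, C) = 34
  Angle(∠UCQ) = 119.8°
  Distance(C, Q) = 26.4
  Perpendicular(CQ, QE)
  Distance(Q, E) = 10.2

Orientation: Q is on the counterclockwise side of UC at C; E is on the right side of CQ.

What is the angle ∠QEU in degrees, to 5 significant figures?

47.479°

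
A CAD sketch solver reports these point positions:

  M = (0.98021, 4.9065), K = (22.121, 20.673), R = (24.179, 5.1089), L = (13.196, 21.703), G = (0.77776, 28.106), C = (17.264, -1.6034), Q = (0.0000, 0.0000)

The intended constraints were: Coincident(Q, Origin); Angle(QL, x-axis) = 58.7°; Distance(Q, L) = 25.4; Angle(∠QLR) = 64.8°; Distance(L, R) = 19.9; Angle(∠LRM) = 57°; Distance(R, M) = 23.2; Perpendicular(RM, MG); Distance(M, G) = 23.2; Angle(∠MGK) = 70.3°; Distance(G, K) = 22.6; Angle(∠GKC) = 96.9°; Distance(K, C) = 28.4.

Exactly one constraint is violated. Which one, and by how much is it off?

Distance(K, C) = 28.4 — off by 5.60.

Q = (0.00, 0.00) ✓; QL at 58.70° ✓; |QL| = 25.40 ✓; ∠QLR = 64.80° ✓; |LR| = 19.90 ✓; ∠LRM = 57.00° ✓; |RM| = 23.20 ✓; ∠(RM, MG) = 90.00° ✓; |MG| = 23.20 ✓; ∠MGK = 70.30° ✓; |GK| = 22.60 ✓; ∠GKC = 96.90° ✓; |KC| = 22.80 ✗.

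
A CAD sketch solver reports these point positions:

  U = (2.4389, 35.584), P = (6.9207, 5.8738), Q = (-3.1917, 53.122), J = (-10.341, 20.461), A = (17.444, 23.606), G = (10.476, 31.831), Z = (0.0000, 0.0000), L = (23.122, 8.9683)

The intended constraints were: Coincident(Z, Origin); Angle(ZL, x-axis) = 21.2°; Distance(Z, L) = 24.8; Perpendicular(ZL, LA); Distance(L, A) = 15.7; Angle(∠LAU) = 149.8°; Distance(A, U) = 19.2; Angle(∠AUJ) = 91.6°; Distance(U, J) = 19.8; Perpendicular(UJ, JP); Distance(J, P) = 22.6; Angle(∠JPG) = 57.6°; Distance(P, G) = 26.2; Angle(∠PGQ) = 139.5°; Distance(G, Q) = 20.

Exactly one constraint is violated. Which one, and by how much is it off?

Distance(G, Q) = 20 — off by 5.30.

Z = (0.00, 0.00) ✓; ZL at 21.20° ✓; |ZL| = 24.80 ✓; ∠(ZL, LA) = 90.00° ✓; |LA| = 15.70 ✓; ∠LAU = 149.8° ✓; |AU| = 19.20 ✓; ∠AUJ = 91.60° ✓; |UJ| = 19.80 ✓; ∠(UJ, JP) = 90.00° ✓; |JP| = 22.60 ✓; ∠JPG = 57.60° ✓; |PG| = 26.20 ✓; ∠PGQ = 139.5° ✓; |GQ| = 25.30 ✗.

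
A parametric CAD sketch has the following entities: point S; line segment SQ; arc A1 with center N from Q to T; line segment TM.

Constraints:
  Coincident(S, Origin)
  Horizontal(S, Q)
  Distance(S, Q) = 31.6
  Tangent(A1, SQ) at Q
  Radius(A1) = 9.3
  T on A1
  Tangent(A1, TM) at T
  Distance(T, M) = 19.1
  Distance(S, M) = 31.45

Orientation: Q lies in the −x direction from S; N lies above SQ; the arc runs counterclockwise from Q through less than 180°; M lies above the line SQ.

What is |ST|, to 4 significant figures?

23.66

S is at the origin; S and Q share the same y with |SQ| = 31.6 and Q on the −x side, so Q = (-31.60, 0.000). Tangency of A1 to SQ means the radius NQ is perpendicular to SQ, so N = Q + (0, 9.3) = (-31.60, 9.300). Since NT ⟂ TM (tangency), |NM| = √(9.3² + 19.1²) = 21.24 regardless of where T sits on A1. So M lies on both circle(S, 31.45) and circle(N, 21.24); the above-SQ intersection is M = (-18.11, 25.71). T is the foot of the tangent from M: T = (-22.56, 7.136).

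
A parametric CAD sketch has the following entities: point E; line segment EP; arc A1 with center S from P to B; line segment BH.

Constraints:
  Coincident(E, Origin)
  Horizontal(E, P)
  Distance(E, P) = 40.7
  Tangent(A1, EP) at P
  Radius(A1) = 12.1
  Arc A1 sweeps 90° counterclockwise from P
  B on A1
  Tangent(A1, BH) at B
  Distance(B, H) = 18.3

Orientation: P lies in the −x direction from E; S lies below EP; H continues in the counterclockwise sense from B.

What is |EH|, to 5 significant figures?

60.926

On A1, P sits at bearing 90° from S; a 90° counterclockwise sweep puts B at bearing 180°, so B = S + 12.1·(cos 180°, sin 180°) = (-52.800, -12.100). Since A1 is tangent to BH there, SB ⟂ BH, so BH runs along (−sin 180°, cos 180°); with |BH| = 18.3, H = (-52.800, -30.400). Then |EH| = |H − E| = 60.926.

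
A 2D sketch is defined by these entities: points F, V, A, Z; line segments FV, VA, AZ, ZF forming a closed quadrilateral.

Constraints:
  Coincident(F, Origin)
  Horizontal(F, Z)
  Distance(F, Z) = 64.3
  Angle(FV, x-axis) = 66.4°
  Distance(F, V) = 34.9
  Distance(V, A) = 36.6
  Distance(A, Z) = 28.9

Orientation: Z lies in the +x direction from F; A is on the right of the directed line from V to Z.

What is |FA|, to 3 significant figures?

35.6

F is at the origin; FZ is horizontal with |FZ| = 64.3 and Z in +x, so Z = (64.3, 0). FV runs at 66.4° with |FV| = 34.9, so V = (14.0, 32.0). A is determined by |VA| = 36.6 and |AZ| = 28.9 together: it lies at the intersection of circle(V, 36.6) and circle(Z, 28.9). With |VZ| = 59.6, the foot of the radical line on VZ is 34.0 from V and the perpendicular offset is √(36.6² − 34.0²) = 13.4. Taking the right-of-VZ solution: A = (35.5, 2.38).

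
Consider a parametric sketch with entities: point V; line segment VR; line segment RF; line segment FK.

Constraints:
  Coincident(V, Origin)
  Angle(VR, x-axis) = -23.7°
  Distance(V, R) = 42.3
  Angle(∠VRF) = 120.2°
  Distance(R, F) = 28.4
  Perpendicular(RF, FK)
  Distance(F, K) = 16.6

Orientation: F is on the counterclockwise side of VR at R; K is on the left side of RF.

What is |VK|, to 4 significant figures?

53.54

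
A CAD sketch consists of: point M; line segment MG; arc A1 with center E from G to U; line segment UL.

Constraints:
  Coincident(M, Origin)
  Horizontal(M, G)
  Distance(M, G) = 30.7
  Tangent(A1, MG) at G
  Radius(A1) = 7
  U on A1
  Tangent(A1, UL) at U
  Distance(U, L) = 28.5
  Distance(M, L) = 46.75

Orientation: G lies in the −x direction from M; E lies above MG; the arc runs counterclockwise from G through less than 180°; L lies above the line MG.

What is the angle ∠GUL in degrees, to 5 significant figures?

129.34°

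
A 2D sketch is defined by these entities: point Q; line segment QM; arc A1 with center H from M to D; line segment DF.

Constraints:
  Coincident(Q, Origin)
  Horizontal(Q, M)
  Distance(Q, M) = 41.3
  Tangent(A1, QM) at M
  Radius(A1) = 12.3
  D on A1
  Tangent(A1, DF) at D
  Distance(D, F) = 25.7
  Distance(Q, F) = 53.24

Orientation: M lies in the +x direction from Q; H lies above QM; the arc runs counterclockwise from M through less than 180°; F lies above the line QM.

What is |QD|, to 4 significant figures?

54.71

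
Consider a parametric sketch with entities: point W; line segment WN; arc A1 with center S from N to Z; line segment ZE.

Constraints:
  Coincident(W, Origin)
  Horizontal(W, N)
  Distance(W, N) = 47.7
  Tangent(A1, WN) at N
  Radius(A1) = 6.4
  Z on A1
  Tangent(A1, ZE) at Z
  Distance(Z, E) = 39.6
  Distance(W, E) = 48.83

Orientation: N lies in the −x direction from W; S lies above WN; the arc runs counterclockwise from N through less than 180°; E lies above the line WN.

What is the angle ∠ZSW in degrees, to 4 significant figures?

14.34°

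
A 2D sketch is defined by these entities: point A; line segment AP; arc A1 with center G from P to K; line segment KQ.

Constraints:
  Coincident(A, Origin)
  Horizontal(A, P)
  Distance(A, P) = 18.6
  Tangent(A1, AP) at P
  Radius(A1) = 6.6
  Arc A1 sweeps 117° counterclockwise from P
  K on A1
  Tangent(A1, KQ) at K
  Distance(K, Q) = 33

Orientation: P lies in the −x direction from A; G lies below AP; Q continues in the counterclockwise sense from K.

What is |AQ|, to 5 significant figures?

40.140

On A1, P sits at bearing 90° from G; a 117° counterclockwise sweep puts K at bearing 207°, so K = G + 6.6·(cos 207°, sin 207°) = (-24.481, -9.5963). Since A1 is tangent to KQ there, GK ⟂ KQ, so KQ runs along (−sin 207°, cos 207°); with |KQ| = 33.0, Q = (-9.4990, -39.000). Then |AQ| = |Q − A| = 40.140.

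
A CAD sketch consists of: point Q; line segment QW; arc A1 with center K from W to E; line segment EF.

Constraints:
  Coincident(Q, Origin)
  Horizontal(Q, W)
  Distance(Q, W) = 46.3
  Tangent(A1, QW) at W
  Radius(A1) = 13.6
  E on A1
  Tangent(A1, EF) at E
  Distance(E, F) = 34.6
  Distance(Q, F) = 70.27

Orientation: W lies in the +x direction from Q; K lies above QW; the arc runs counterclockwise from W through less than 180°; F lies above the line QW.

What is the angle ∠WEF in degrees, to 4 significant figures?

126.1°

Q is at the origin; Q and W share the same y with |QW| = 46.3 and W on the +x side, so W = (46.30, 0.000). Since A1 is tangent to QW there, KW ⟂ QW, so K = W + (0, 13.6) = (46.30, 13.60). Since KE ⟂ EF (tangency), |KF| = √(13.6² + 34.6²) = 37.18 regardless of where E sits on A1. So F lies on both circle(Q, 70.27) and circle(K, 37.18); the above-QW intersection is F = (48.65, 50.70). E is the foot of the tangent from F: E = (59.25, 17.76).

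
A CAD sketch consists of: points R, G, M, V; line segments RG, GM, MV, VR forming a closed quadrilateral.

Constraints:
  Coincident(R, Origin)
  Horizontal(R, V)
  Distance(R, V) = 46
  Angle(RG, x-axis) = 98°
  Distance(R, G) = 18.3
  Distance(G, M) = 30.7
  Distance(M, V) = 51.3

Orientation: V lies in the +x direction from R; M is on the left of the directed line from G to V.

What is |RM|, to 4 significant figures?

45.25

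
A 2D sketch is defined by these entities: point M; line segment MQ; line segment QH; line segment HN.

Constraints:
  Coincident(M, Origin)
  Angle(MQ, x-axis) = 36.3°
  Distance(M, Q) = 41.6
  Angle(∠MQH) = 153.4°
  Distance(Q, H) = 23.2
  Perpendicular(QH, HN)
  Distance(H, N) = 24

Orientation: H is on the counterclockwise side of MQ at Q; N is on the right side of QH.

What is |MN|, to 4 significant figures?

73.92

∠MQH = 153.4°, so QH runs at 36.3° + (180° − 153.4°) = 62.90° from the x-axis; with |QH| = 23.2, H = Q + 23.2·(cos 62.90°, sin 62.90°) = (44.10, 45.28). The perpendicularity gives HN at right angles to QH; with |HN| = 24.0 on the right of QH, N = H + 24.0·(0.8902, -0.4555) = (65.46, 34.35). Then |MN| = |N − M| = 73.92.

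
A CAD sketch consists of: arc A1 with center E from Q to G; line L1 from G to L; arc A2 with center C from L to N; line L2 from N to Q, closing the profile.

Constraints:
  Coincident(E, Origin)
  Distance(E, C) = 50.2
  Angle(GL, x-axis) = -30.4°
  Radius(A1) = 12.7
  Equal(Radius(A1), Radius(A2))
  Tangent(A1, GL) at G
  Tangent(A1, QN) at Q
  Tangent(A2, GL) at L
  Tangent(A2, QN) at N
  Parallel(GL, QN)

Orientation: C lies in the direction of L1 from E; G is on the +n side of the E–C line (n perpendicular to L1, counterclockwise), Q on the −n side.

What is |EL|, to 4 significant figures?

51.78

Tangency of A1 to both parallel lines with radius 12.7 puts G and Q at E ± 12.7·n: G = (6.427, 10.95), Q = (-6.427, -10.95). Equal radii place L and N the same way about C: L = C + 12.7·n = (49.72, -14.45), N = C − 12.7·n = (36.87, -36.36). Then |EL| = |L − E| = 51.78.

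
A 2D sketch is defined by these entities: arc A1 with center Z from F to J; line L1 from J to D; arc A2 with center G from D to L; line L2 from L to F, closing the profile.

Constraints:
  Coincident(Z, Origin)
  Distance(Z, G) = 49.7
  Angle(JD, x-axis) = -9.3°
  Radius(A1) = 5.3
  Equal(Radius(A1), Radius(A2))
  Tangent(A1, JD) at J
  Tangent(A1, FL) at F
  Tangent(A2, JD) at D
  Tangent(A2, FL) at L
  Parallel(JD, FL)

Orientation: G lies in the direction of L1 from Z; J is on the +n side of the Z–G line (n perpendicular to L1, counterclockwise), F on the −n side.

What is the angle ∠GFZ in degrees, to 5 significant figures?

83.913°

Z is at the origin and G lies 49.7 along u from Z, so G = 49.7·u = (49.047, -8.0317). Tangency of A1 to both parallel lines with radius 5.3 puts J and F at Z ± 5.3·n: J = (0.85650, 5.2303), F = (-0.85650, -5.2303). Then cos ∠GFZ = FG·FZ / (|FG||FZ|), giving 83.913°.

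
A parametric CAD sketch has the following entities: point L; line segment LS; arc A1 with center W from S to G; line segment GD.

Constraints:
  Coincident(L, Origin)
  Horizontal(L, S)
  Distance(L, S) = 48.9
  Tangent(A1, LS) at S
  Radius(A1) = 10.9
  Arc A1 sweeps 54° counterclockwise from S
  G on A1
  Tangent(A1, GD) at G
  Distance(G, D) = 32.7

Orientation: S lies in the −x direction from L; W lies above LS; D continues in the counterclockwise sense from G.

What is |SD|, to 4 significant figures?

41.76

L is at the origin; LS is horizontal with |LS| = 48.9 and S on the −x side, so S = (-48.90, 0.000). The tangent condition forces WS to be normal to LS, so W = S + (0, 10.9) = (-48.90, 10.90). On A1, S sits at bearing -90° from W; a 54° counterclockwise sweep puts G at bearing -36°, so G = W + 10.9·(cos -36°, sin -36°) = (-40.08, 4.493). Tangency of A1 to GD means the radius WG is perpendicular to GD, so GD runs along (−sin -36°, cos -36°); with |GD| = 32.7, D = (-20.86, 30.95). Then |SD| = |D − S| = 41.76.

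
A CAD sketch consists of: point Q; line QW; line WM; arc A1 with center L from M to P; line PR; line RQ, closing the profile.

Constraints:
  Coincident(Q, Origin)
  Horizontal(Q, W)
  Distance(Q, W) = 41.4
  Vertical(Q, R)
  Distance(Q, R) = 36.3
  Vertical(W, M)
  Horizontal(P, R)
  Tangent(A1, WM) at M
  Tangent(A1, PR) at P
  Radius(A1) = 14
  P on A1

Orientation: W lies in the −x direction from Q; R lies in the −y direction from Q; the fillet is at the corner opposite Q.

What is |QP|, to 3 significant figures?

45.5

Q is at the origin; Q and W share the same y with |QW| = 41.4 and W on the −x side, so W = (-41.4, 0.00). Q and R share the same x with |QR| = 36.3 and R on the −y side, so R = (0.00, -36.3). The virtual corner opposite Q is at (-41.4, -36.3). Tangency of A1 to WM means the radius LM is perpendicular to WM and tangency of A1 to PR means the radius LP is perpendicular to PR, with radius 14.0, so the center L sits 14.0 in from both sides at L = (-27.4, -22.3). That places the tangent points at M = (-41.4, -22.3) on WM and P = (-27.4, -36.3) on PR. Then |QP| = |P − Q| = 45.5.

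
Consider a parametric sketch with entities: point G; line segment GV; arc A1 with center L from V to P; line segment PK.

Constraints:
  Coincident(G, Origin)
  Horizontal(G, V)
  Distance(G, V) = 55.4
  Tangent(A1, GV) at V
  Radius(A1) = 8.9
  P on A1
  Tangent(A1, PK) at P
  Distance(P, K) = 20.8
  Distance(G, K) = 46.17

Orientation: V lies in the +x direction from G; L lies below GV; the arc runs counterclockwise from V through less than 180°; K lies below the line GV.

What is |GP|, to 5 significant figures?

47.517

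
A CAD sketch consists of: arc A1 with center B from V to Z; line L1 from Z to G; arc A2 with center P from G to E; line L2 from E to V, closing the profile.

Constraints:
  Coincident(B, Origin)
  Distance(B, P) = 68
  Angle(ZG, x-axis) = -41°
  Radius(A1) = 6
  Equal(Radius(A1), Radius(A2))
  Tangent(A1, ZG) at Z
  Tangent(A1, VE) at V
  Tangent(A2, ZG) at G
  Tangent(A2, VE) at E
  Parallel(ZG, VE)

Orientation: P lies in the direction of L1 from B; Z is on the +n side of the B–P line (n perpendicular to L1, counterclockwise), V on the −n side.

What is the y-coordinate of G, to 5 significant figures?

-40.084

The slot axis is L1's direction at -41.0°, so u = (cos -41.0°, sin -41.0°) = (0.75471, -0.65606) and n = (−sin -41.0°, cos -41.0°) = (0.65606, 0.75471). B is at the origin and P lies 68.0 along u from B, so P = 68.0·u = (51.320, -44.612). Tangency of A1 to both parallel lines with radius 6.0 puts Z and V at B ± 6.0·n: Z = (3.9364, 4.5283), V = (-3.9364, -4.5283). Equal radii place G and E the same way about P: G = P + 6.0·n = (55.257, -40.084), E = P − 6.0·n = (47.384, -49.140). So G.y = -40.084.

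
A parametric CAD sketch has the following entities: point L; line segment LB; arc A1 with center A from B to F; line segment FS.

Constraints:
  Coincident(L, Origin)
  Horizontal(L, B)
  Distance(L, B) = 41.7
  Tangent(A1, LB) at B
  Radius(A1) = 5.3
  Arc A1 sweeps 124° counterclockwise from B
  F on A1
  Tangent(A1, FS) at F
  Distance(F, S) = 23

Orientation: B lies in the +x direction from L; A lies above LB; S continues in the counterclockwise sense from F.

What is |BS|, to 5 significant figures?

28.613

On A1, B sits at bearing -90° from A; a 124° counterclockwise sweep puts F at bearing 34°, so F = A + 5.3·(cos 34°, sin 34°) = (46.094, 8.2637). A1 meets FS tangentially, so AF is at right angles to FS, so FS runs along (−sin 34°, cos 34°); with |FS| = 23.0, S = (33.232, 27.332). Then |BS| = |S − B| = 28.613.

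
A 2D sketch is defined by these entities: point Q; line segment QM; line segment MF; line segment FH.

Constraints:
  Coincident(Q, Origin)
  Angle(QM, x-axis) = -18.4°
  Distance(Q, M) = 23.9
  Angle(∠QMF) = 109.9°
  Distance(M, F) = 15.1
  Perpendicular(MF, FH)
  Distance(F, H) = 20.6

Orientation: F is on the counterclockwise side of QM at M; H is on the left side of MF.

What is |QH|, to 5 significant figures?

23.310

Q is at the origin; QM runs at -18.4° with length 23.9, so M = 23.9·(cos -18.4°, sin -18.4°) = (22.678, -7.5440). ∠QMF = 109.9°, so MF runs at -18.4° + (180° − 109.9°) = 51.700° from the x-axis; with |MF| = 15.1, F = M + 15.1·(cos 51.700°, sin 51.700°) = (32.037, 4.3061). MF ⟂ FH; with |FH| = 20.6 on the left of MF, H = F + 20.6·(-0.78478, 0.61978) = (15.870, 17.074). Then |QH| = |H − Q| = 23.310.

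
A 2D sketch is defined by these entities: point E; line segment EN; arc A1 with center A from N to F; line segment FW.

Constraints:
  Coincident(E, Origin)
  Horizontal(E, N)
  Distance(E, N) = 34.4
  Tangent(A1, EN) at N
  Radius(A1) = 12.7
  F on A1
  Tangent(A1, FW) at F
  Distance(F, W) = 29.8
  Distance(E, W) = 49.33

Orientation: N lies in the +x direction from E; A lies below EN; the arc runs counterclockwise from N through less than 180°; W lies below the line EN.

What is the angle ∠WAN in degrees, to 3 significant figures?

161°

E is at the origin; EN is horizontal with |EN| = 34.4 and N on the +x side, so N = (34.4, 0.00). The tangent condition forces AN to be normal to EN, so A = N + (0, -12.7) = (34.4, -12.7). Since AF ⟂ FW (tangency), |AW| = √(12.7² + 29.8²) = 32.4 regardless of where F sits on A1. So W lies on both circle(E, 49.33) and circle(A, 32.4); the below-EN intersection is W = (23.7, -43.3). F is the foot of the tangent from W: F = (21.7, -13.5).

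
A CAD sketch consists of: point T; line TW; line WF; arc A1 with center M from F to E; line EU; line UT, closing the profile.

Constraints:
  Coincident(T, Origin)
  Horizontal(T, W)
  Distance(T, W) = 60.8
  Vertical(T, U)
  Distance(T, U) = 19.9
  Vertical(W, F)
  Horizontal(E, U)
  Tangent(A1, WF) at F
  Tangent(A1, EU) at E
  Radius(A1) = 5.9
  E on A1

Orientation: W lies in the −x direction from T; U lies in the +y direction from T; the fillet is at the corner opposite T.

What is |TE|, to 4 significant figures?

58.40

T is at the origin; TW is horizontal with |TW| = 60.8 and W on the −x side, so W = (-60.80, 0.000). TU is vertical with |TU| = 19.9 and U on the +y side, so U = (0.000, 19.90). The virtual corner opposite T is at (-60.80, 19.90). Since A1 is tangent to WF there, MF ⟂ WF and the tangent condition forces ME to be normal to EU, with radius 5.9, so the center M sits 5.9 in from both sides at M = (-54.90, 14.00). That places the tangent points at F = (-60.80, 14.00) on WF and E = (-54.90, 19.90) on EU. Then |TE| = |E − T| = 58.40.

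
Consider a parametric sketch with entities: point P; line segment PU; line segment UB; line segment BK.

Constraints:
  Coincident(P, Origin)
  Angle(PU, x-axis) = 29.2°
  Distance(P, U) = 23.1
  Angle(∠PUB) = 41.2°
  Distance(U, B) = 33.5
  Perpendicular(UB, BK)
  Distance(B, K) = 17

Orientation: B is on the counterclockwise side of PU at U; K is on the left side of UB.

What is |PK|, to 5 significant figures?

16.218

P is at the origin; PU runs at 29.2° with length 23.1, so U = 23.1·(cos 29.2°, sin 29.2°) = (20.164, 11.270). ∠PUB = 41.2°, so UB runs at 29.2° + (180° − 41.2°) = 168.00° from the x-axis; with |UB| = 33.5, B = U + 33.5·(cos 168.00°, sin 168.00°) = (-12.603, 18.235). UB is perpendicular to BK; with |BK| = 17.0 on the left of UB, K = B + 17.0·(-0.20791, -0.97815) = (-16.138, 1.6061). Then |PK| = |K − P| = 16.218.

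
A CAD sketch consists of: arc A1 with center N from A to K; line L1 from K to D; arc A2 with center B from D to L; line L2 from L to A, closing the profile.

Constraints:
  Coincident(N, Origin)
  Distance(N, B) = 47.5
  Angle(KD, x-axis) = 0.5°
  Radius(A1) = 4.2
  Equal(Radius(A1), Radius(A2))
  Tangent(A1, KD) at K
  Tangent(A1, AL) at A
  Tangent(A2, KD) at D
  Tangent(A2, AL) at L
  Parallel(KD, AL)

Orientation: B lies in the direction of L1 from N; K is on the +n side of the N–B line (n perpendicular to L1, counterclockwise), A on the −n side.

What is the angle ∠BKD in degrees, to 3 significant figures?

5.05°

The slot axis is L1's direction at 0.5°, so u = (cos 0.5°, sin 0.5°) = (1.00, 0.00873) and n = (−sin 0.5°, cos 0.5°) = (-0.00873, 1.00). N is at the origin and B lies 47.5 along u from N, so B = 47.5·u = (47.5, 0.415). Tangency of A1 to both parallel lines with radius 4.2 puts K and A at N ± 4.2·n: K = (-0.0367, 4.20), A = (0.0367, -4.20). Equal radii place D and L the same way about B: D = B + 4.2·n = (47.5, 4.61), L = B − 4.2·n = (47.5, -3.79). Then cos ∠BKD = KB·KD / (|KB||KD|), giving 5.05°.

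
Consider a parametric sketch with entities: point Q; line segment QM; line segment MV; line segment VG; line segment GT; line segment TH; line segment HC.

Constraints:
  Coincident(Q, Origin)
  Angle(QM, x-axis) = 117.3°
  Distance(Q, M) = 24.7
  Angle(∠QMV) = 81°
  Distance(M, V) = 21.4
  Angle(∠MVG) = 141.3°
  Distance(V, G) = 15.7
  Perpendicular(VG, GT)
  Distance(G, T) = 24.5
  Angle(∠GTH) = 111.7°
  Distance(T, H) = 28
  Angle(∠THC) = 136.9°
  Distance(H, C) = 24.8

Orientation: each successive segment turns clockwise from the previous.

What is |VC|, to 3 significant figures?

42.2

∠GTH = 111.7° gives TH at -179° from the x-axis; with |TH| = 28.0, H = (-12.8, -0.403). ∠THC = 136.9° gives HC at 138° from the x-axis; with |HC| = 24.8, C = (-31.3, 16.1). Then |VC| = |C − V| = 42.2.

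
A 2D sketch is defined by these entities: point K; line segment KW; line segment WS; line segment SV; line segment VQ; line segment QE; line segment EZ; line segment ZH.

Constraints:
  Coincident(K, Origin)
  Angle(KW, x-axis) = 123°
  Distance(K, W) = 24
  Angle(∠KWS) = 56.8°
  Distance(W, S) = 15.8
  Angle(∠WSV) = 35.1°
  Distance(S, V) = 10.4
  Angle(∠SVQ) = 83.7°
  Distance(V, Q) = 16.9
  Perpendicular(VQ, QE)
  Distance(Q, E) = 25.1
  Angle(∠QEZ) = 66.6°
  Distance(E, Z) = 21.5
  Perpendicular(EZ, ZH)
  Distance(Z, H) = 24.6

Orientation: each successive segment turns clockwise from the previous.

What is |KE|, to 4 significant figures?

41.78

K is at the origin; KW runs at 123.0° with length 24.0, so W = (-13.07, 20.13). ∠KWS = 56.8° gives WS at -0.2000° from the x-axis; with |WS| = 15.8, S = (2.729, 20.07). ∠WSV = 35.1° gives SV at -145.1° from the x-axis; with |SV| = 10.4, V = (-5.801, 14.12). ∠SVQ = 83.7° gives VQ at 118.6° from the x-axis; with |VQ| = 16.9, Q = (-13.89, 28.96). The perpendicularity gives QE at right angles to VQ, so QE runs at 28.60°; with |QE| = 25.1, E = (8.146, 40.98). Then |KE| = |E − K| = 41.78.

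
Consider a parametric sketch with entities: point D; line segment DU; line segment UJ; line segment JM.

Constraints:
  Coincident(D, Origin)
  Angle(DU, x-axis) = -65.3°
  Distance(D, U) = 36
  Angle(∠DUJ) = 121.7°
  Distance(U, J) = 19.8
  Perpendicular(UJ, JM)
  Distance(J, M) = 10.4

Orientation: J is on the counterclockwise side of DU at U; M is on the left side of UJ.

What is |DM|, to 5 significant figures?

43.683

D is at the origin; DU runs at -65.3° with length 36.0, so U = 36.0·(cos -65.3°, sin -65.3°) = (15.043, -32.706). ∠DUJ = 121.7°, so UJ runs at -65.3° + (180° − 121.7°) = -7.0000° from the x-axis; with |UJ| = 19.8, J = U + 19.8·(cos -7.0000°, sin -7.0000°) = (34.696, -35.119). The perpendicularity gives JM at right angles to UJ; with |JM| = 10.4 on the left of UJ, M = J + 10.4·(0.12187, 0.99255) = (35.963, -24.797). Then |DM| = |M − D| = 43.683.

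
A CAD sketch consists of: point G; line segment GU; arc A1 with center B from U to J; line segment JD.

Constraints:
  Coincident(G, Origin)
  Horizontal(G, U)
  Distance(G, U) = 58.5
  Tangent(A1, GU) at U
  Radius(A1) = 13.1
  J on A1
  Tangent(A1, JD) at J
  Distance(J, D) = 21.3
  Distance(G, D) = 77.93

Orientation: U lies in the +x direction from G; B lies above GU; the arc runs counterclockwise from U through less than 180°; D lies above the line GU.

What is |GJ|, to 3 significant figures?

73.0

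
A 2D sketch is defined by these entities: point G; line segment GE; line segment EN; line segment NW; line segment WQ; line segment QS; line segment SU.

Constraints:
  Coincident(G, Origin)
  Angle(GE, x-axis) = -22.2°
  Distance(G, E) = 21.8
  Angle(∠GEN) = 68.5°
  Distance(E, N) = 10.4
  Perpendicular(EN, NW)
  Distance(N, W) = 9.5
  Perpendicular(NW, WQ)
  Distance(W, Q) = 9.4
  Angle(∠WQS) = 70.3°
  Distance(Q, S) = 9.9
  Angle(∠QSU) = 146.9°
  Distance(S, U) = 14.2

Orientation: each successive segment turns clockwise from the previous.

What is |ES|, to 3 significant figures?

4.34

The perpendicularity gives WQ at right angles to NW, so WQ runs at 46.3°; with |WQ| = 9.4, Q = (12.6, -2.40). ∠WQS = 70.3° gives QS at -63.4° from the x-axis; with |QS| = 9.9, S = (17.1, -11.2). Then |ES| = |S − E| = 4.34.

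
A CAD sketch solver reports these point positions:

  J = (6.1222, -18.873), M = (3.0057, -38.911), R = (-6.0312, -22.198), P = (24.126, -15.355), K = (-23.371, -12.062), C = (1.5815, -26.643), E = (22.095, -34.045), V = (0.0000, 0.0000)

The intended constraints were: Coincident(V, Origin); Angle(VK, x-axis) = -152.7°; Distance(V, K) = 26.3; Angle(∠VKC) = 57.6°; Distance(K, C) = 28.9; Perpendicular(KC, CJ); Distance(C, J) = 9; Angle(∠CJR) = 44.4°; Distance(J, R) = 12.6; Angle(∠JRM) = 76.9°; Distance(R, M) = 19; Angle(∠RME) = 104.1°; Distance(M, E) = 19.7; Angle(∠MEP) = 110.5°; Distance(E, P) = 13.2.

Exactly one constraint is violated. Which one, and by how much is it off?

Distance(E, P) = 13.2 — off by 5.60.

V = (0.00, 0.00) ✓; VK at -152.7° ✓; |VK| = 26.30 ✓; ∠VKC = 57.60° ✓; |KC| = 28.90 ✓; ∠(KC, CJ) = 90.00° ✓; |CJ| = 8.999 ✓; ∠CJR = 44.40° ✓; |JR| = 12.60 ✓; ∠JRM = 76.90° ✓; |RM| = 19.00 ✓; ∠RME = 104.1° ✓; |ME| = 19.70 ✓; ∠MEP = 110.5° ✓; |EP| = 18.80 ✗.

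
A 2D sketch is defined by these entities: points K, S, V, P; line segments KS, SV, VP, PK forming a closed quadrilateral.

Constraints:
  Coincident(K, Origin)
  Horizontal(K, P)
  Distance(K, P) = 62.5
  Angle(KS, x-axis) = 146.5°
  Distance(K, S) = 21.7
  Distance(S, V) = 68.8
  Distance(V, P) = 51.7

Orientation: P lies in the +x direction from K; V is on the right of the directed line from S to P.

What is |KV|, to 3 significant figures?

48.0

K is at the origin; KP is horizontal with |KP| = 62.5 and P in +x, so P = (62.5, 0). KS runs at 146.5° with |KS| = 21.7, so S = (-18.1, 12.0). V is determined by |SV| = 68.8 and |VP| = 51.7 together: it lies at the intersection of circle(S, 68.8) and circle(P, 51.7). With |SP| = 81.5, the foot of the radical line on SP is 53.4 from S and the perpendicular offset is √(68.8² − 53.4²) = 43.4. Taking the right-of-SP solution: V = (28.3, -38.8).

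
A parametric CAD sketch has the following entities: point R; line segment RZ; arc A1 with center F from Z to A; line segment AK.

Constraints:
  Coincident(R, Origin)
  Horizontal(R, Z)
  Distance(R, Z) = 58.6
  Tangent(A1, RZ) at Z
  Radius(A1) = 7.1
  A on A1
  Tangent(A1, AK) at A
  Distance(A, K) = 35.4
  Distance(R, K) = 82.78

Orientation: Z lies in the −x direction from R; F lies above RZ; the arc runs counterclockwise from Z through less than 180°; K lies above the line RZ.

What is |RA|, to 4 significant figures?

53.81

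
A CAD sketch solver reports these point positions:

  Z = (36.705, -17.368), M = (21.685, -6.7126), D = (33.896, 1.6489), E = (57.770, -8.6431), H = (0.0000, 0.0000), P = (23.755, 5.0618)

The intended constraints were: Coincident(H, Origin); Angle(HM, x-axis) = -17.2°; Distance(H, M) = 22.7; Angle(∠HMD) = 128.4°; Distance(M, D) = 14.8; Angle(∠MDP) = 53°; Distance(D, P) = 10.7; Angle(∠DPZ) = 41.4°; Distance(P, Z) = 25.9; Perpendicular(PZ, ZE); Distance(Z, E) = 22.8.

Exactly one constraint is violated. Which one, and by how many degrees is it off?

Perpendicular(PZ, ZE) — off by 7.50°.

H = (0.00, 0.00) ✓; HM at -17.20° ✓; |HM| = 22.70 ✓; ∠HMD = 128.4° ✓; |MD| = 14.80 ✓; ∠MDP = 53.00° ✓; |DP| = 10.70 ✓; ∠DPZ = 41.40° ✓; |PZ| = 25.90 ✓; ∠(PZ, ZE) = 82.50° ✗; |ZE| = 22.80 ✓.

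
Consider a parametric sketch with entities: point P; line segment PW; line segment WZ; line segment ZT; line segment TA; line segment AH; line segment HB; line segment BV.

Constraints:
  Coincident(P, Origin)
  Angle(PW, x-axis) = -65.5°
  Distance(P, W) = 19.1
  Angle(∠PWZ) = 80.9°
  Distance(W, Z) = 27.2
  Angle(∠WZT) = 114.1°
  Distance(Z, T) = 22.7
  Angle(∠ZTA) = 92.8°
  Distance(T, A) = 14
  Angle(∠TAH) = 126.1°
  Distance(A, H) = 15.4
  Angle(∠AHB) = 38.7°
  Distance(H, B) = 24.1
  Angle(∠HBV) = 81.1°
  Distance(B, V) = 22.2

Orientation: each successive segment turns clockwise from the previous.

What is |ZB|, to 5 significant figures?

16.574

∠TAH = 126.1° gives AH at -11.600° from the x-axis; with |AH| = 15.4, H = (-7.3014, -0.76193). ∠AHB = 38.7° gives HB at -152.90° from the x-axis; with |HB| = 24.1, B = (-28.756, -11.741). Then |ZB| = |B − Z| = 16.574.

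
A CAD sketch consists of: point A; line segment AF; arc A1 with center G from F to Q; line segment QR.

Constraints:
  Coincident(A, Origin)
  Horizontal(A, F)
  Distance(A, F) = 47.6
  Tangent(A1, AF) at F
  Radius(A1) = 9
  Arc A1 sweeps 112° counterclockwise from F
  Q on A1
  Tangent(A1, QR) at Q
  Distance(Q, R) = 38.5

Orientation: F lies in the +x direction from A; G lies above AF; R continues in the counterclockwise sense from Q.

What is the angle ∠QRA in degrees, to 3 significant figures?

62.8°

On A1, F sits at bearing -90° from G; a 112° counterclockwise sweep puts Q at bearing 22°, so Q = G + 9.0·(cos 22°, sin 22°) = (55.9, 12.4). The tangent condition forces GQ to be normal to QR, so QR runs along (−sin 22°, cos 22°); with |QR| = 38.5, R = (41.5, 48.1). Then cos ∠QRA = RQ·RA / (|RQ||RA|), giving 62.8°.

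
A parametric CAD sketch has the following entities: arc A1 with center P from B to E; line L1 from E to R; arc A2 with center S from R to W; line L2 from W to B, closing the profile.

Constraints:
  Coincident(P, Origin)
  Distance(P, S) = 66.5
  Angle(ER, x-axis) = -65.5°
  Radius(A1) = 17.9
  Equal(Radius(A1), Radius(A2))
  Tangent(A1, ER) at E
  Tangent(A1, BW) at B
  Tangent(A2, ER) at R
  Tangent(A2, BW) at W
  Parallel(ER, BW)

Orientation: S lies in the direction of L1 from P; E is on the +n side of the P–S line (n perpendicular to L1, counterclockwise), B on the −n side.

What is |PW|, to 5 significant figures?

68.867

The slot axis is L1's direction at -65.5°, so u = (cos -65.5°, sin -65.5°) = (0.41469, -0.90996) and n = (−sin -65.5°, cos -65.5°) = (0.90996, 0.41469). P is at the origin and S lies 66.5 along u from P, so S = 66.5·u = (27.577, -60.512). Tangency of A1 to both parallel lines with radius 17.9 puts E and B at P ± 17.9·n: E = (16.288, 7.4230), B = (-16.288, -7.4230). Equal radii place R and W the same way about S: R = S + 17.9·n = (43.865, -53.089), W = S − 17.9·n = (11.289, -67.935). Then |PW| = |W − P| = 68.867.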